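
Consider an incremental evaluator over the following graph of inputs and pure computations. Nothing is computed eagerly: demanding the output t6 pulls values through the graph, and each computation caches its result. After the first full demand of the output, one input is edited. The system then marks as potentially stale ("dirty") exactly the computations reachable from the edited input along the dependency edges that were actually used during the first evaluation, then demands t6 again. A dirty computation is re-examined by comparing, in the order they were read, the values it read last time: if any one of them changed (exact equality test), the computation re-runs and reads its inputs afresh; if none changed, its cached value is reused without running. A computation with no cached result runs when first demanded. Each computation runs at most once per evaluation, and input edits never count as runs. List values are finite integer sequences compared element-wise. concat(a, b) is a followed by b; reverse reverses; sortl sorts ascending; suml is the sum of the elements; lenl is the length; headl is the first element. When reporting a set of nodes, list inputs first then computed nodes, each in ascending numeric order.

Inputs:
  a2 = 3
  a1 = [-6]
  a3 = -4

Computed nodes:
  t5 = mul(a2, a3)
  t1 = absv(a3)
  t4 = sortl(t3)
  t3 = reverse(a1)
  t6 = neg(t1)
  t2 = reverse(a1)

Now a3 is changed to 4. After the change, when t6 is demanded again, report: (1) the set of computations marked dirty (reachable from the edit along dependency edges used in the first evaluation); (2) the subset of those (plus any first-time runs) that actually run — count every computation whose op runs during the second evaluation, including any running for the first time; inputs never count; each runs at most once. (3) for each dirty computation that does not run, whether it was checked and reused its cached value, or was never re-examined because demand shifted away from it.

Dirty set: t1, t6.
Run set: t1 (1 run).
Re-examined without running (cache reused): t6.
The important point: t1 recomputes to an identical value, and the output ends up unchanged.

Initial pass — values computed on the first demand:
  t1 = absv(-4) = 4
  t6 = neg(4) = -4

Second demand — change propagation:
  t1: re-runs because a3 -4->4; new result 4 (unchanged).
  t6: re-examined; everything it read last time is the same (t1 unchanged) — cache -4 kept, no run.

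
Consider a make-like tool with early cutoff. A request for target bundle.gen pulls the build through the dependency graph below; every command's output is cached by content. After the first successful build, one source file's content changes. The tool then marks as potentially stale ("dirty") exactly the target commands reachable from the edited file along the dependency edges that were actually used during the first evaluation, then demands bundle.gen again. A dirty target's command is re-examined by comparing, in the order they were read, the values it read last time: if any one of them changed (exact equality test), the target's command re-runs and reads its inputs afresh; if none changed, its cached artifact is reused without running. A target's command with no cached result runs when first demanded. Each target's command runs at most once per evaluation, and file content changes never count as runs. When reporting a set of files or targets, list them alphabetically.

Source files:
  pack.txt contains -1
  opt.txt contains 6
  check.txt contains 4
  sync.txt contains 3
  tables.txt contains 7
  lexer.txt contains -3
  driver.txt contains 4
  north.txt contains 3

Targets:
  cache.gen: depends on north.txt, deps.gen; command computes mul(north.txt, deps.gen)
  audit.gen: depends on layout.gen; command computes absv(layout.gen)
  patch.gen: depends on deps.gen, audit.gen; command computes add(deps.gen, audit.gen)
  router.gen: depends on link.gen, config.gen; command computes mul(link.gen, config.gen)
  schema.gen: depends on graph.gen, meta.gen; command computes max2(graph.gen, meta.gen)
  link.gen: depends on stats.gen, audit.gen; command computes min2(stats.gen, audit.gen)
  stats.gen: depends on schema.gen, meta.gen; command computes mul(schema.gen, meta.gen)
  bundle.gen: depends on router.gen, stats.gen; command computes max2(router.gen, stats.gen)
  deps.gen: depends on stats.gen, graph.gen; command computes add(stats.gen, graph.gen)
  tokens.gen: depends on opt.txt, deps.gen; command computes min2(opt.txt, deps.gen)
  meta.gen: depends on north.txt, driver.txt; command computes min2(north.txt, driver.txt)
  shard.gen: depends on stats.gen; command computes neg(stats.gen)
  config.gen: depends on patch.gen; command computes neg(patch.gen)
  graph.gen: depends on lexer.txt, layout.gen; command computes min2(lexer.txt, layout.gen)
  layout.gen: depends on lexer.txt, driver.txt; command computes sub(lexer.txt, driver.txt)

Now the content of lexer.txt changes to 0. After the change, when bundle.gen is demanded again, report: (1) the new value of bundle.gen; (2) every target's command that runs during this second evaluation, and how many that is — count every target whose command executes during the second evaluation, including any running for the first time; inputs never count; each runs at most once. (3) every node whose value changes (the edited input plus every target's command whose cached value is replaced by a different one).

Demanding bundle.gen again yields 9.
9 target commands run: audit.gen, bundle.gen, deps.gen, graph.gen, layout.gen, link.gen, patch.gen, router.gen, schema.gen.
The nodes whose values change: audit.gen, deps.gen, graph.gen, layout.gen, lexer.txt, link.gen, router.gen.
Note where the cutoff bites: stats.gen is checked, finds nothing changed, and keeps its cache.

First demand of the output computes:
  layout.gen = sub(-3, 4) = -7
  audit.gen = absv(-7) = 7
  graph.gen = min2(-3, -7) = -7
  meta.gen = min2(3, 4) = 3
  schema.gen = max2(-7, 3) = 3
  stats.gen = mul(3, 3) = 9
  deps.gen = add(9, -7) = 2
  link.gen = min2(9, 7) = 7
  patch.gen = add(2, 7) = 9
  config.gen = neg(9) = -9
  router.gen = mul(7, -9) = -63
  bundle.gen = max2(-63, 9) = 9

After the edit, cleaning proceeds:
  layout.gen: a read changed (lexer.txt -3->0) — executes, giving -4.
  audit.gen: a read changed (layout.gen -7->-4) — executes, giving 4.
  graph.gen: a read changed (lexer.txt -3->0; layout.gen -7->-4) — executes, giving -4.
  schema.gen: a read changed (graph.gen -7->-4) — executes, giving 3 — identical to its old value.
  stats.gen: dirty, but its reads are unchanged (schema.gen unchanged, meta.gen unchanged); cached 9 stands.
  deps.gen: a read changed (graph.gen -7->-4) — executes, giving 5.
  link.gen: a read changed (audit.gen 7->4) — executes, giving 4.
  patch.gen: a read changed (deps.gen 2->5; audit.gen 7->4) — executes, giving 9 — identical to its old value.
  config.gen: dirty, but its reads are unchanged (patch.gen unchanged); cached -9 stands.
  router.gen: a read changed (link.gen 7->4) — executes, giving -36.
  bundle.gen: a read changed (router.gen -63->-36) — executes, giving 9 — identical to its old value.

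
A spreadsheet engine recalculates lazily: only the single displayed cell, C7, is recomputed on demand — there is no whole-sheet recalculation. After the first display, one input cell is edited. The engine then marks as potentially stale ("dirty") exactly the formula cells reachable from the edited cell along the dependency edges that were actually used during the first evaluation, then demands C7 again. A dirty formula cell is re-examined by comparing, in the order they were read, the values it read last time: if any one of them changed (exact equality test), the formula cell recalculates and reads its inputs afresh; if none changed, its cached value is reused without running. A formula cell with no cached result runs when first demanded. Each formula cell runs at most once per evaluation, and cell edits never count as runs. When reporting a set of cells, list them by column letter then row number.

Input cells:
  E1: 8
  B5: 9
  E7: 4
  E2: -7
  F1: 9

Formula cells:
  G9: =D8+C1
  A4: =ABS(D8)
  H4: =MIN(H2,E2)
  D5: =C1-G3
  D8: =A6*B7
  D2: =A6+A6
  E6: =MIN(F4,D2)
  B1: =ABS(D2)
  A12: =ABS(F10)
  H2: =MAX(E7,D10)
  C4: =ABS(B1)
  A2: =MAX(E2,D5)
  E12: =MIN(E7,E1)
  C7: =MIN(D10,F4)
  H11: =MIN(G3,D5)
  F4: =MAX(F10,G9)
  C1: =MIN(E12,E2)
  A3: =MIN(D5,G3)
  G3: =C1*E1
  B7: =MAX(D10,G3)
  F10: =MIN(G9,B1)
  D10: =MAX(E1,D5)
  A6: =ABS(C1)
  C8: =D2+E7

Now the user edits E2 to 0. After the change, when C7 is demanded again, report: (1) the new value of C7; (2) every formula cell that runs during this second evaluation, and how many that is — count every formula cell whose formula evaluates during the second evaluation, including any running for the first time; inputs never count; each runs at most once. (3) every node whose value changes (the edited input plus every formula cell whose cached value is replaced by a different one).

New value of C7: 0.
Formula cells that run: A6, B1, B7, C1, C7, D2, D5, D8, D10, F4, F10, G3, G9 — 13 in total.
Values that change: A6, B1, B7, C1, C7, D2, D5, D8, D10, E2, F4, F10, G3, G9.

First evaluation (everything demanded from the output):
  E12 = MIN(4, 8) = 4
  C1 = MIN(4, -7) = -7
  A6 = ABS(-7) = 7
  D2 = 7 + 7 = 14
  B1 = ABS(14) = 14
  G3 = -7 * 8 = -56
  D5 = -7 - -56 = 49
  D10 = MAX(8, 49) = 49
  B7 = MAX(49, -56) = 49
  D8 = 7 * 49 = 343
  G9 = 343 + -7 = 336
  F10 = MIN(336, 14) = 14
  F4 = MAX(14, 336) = 336
  C7 = MIN(49, 336) = 49

Propagation after the edit:
  C1: runs — E2 -7->0; result 0.
  A6: runs — C1 -7->0; result 0.
  D2: runs — A6 7->0; A6 7->0; result 0.
  B1: runs — D2 14->0; result 0.
  G3: runs — C1 -7->0; result 0.
  D5: runs — C1 -7->0; G3 -56->0; result 0.
  D10: runs — D5 49->0; result 8.
  B7: runs — D10 49->8; G3 -56->0; result 8.
  D8: runs — A6 7->0; B7 49->8; result 0.
  G9: runs — D8 343->0; C1 -7->0; result 0.
  F10: runs — G9 336->0; B1 14->0; result 0.
  F4: runs — F10 14->0; G9 336->0; result 0.
  C7: runs — D10 49->8; F4 336->0; result 0.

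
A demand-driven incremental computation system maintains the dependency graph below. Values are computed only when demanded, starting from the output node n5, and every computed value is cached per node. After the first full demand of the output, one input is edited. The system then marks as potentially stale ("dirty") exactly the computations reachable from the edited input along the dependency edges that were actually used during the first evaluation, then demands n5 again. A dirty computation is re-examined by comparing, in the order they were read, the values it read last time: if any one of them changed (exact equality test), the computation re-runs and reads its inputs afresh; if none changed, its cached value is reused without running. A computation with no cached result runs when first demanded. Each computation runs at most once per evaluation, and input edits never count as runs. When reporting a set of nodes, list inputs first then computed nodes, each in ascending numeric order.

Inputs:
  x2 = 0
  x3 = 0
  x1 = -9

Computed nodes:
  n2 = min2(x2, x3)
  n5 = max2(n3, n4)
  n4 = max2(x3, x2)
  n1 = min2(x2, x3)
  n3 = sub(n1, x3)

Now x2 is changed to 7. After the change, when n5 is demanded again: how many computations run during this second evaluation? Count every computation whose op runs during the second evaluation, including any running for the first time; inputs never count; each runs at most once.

Computations that run: n1, n4, n5 — 3 in total.
Key observation: the cutoff stops propagation at n3 — its inputs' values are unchanged, so it reuses its cache.

First evaluation (everything demanded from the output):
  n1 = min2(0, 0) = 0
  n3 = sub(0, 0) = 0
  n4 = max2(0, 0) = 0
  n5 = max2(0, 0) = 0

Propagation after the edit:
  n1: runs — x2 0->7; result 0 (same value as before).
  n3: checked — values it read are unchanged (n1 unchanged, x3 unchanged); reused cached 0 without running.
  n4: runs — x2 0->7; result 7.
  n5: runs — n4 0->7; result 7.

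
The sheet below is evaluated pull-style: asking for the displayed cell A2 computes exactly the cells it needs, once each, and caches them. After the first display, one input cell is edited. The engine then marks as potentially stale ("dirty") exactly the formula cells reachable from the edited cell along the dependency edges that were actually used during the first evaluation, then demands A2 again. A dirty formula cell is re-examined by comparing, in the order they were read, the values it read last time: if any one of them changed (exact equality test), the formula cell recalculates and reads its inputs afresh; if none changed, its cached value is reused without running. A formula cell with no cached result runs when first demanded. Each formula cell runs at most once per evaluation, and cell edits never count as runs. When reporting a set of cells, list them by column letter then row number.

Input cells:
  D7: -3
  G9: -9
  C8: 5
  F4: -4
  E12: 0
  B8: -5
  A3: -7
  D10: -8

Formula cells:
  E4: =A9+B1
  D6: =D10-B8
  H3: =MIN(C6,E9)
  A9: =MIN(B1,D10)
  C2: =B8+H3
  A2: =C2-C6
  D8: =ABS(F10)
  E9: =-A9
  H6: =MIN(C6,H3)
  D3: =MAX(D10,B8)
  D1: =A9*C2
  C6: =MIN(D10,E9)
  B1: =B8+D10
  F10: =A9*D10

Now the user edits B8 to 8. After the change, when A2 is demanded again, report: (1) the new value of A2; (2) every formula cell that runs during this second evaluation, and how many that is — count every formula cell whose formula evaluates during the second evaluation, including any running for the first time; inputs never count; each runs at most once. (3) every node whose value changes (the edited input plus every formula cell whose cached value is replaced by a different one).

Demanding A2 again yields 8.
7 formula cells run: A2, A9, B1, C2, C6, E9, H3.
The nodes whose values change: A2, A9, B1, B8, C2, E9.

First demand of the output computes:
  B1 = -5 + -8 = -13
  A9 = MIN(-13, -8) = -13
  E9 = -(-13) = 13
  C6 = MIN(-8, 13) = -8
  H3 = MIN(-8, 13) = -8
  C2 = -5 + -8 = -13
  A2 = -13 - -8 = -5

After the edit, cleaning proceeds:
  B1: a read changed (B8 -5->8) — executes, giving 0.
  A9: a read changed (B1 -13->0) — executes, giving -8.
  E9: a read changed (A9 -13->-8) — executes, giving 8.
  C6: a read changed (E9 13->8) — executes, giving -8 — identical to its old value.
  H3: a read changed (E9 13->8) — executes, giving -8 — identical to its old value.
  C2: a read changed (B8 -5->8) — executes, giving 0.
  A2: a read changed (C2 -13->0) — executes, giving 8.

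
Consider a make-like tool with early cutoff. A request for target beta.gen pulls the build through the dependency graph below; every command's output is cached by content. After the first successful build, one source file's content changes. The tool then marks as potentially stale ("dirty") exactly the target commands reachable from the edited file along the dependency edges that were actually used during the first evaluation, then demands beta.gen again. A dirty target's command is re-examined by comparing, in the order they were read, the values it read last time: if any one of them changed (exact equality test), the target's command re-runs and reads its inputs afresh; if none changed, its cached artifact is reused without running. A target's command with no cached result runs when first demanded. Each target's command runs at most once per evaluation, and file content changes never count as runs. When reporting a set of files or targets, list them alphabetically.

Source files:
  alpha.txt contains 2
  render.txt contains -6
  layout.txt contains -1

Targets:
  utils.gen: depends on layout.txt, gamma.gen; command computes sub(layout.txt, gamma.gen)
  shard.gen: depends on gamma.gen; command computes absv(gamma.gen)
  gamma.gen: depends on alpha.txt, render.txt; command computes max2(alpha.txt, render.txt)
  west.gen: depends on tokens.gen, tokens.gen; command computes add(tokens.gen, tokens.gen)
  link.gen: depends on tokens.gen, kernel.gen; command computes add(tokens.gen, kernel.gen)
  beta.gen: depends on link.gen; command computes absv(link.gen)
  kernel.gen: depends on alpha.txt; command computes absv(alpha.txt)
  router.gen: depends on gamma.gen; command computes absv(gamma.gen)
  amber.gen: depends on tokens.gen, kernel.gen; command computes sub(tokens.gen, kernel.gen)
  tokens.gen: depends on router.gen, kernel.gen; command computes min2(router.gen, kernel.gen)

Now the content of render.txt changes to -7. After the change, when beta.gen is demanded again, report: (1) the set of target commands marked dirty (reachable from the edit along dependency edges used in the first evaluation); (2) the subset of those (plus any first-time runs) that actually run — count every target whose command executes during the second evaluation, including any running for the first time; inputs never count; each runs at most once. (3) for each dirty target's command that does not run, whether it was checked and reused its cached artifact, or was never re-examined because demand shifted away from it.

First demand of the output computes:
  gamma.gen = max2(2, -6) = 2
  kernel.gen = absv(2) = 2
  router.gen = absv(2) = 2
  tokens.gen = min2(2, 2) = 2
  link.gen = add(2, 2) = 4
  beta.gen = absv(4) = 4

After the edit, cleaning proceeds:
  gamma.gen: a read changed (render.txt -6->-7) — executes, giving 2 — identical to its old value.
  router.gen: dirty, but its reads are unchanged (gamma.gen unchanged); cached 2 stands.
  tokens.gen: dirty, but its reads are unchanged (router.gen unchanged, kernel.gen unchanged); cached 2 stands.
  link.gen: dirty, but its reads are unchanged (tokens.gen unchanged, kernel.gen unchanged); cached 4 stands.
  beta.gen: dirty, but its reads are unchanged (link.gen unchanged); cached 4 stands.

Note the absorption at gamma.gen: it re-runs yet its value is the same, leaving the output's value untouched.

The edit dirties: beta.gen, gamma.gen, link.gen, router.gen, tokens.gen.
1 target commands run: gamma.gen.
Cache hits after checking: beta.gen, link.gen, router.gen, tokens.gen.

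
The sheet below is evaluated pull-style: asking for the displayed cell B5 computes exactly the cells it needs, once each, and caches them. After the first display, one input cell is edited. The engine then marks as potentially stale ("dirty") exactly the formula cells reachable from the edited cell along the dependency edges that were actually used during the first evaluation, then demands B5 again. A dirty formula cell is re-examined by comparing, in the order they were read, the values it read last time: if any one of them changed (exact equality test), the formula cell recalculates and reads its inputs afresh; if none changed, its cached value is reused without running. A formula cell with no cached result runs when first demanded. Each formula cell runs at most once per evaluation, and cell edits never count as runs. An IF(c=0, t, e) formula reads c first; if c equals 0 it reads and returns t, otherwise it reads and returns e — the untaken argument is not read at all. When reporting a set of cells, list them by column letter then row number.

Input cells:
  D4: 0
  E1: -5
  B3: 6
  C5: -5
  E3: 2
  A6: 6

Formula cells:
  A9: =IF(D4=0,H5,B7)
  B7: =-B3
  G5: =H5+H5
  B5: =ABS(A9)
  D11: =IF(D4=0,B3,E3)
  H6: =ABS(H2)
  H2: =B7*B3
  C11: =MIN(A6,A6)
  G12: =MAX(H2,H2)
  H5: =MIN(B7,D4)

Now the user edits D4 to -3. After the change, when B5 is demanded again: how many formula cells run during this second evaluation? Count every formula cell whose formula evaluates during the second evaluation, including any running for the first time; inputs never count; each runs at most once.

1 formula cells run: A9.
Note the branch switch — demand abandons H5, which is never re-examined.

First demand of the output computes:
  B7 = -(6) = -6
  H5 = MIN(-6, 0) = -6
  A9 = IF(D4=0: D4=0 -> then branch H5) = -6
  B5 = ABS(-6) = 6

After the edit, cleaning proceeds:
  H5: stays stale; no demand reaches it after the flip.
  A9: a read changed (D4 0->-3) — executes, giving -6 — identical to its old value.
  B5: dirty, but its reads are unchanged (A9 unchanged); cached 6 stands.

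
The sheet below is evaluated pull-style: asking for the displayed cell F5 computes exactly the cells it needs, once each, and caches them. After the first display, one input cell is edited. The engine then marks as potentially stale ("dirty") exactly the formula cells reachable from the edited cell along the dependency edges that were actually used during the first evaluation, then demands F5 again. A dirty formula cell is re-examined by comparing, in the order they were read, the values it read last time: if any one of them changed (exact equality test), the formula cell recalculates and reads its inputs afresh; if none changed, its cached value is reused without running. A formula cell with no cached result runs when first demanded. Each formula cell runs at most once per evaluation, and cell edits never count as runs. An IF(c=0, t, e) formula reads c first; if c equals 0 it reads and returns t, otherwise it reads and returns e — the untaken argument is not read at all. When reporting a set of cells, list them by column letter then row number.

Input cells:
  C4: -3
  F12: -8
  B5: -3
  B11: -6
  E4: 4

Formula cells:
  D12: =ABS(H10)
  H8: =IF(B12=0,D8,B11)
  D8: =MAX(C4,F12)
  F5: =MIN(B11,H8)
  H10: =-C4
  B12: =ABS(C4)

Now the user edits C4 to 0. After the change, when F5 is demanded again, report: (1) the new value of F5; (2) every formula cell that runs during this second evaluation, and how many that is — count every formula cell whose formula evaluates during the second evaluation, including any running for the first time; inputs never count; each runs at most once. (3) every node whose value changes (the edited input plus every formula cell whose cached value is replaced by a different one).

Demanding F5 again yields -6.
4 formula cells run: B12, D8, F5, H8.
The nodes whose values change: B12, C4, H8.
Note the branch switch — D8 had no cache and runs now for the first time.

First demand of the output computes:
  B12 = ABS(-3) = 3
  H8 = IF(B12=0: B12=3 -> else branch B11) = -6
  F5 = MIN(-6, -6) = -6

After the edit, cleaning proceeds:
  B12: a read changed (C4 -3->0) — executes, giving 0.
  D8: had never run; runs now, result 0.
  H8: a read changed (B12 3->0) — executes, giving 0.
  F5: a read changed (H8 -6->0) — executes, giving -6 — identical to its old value.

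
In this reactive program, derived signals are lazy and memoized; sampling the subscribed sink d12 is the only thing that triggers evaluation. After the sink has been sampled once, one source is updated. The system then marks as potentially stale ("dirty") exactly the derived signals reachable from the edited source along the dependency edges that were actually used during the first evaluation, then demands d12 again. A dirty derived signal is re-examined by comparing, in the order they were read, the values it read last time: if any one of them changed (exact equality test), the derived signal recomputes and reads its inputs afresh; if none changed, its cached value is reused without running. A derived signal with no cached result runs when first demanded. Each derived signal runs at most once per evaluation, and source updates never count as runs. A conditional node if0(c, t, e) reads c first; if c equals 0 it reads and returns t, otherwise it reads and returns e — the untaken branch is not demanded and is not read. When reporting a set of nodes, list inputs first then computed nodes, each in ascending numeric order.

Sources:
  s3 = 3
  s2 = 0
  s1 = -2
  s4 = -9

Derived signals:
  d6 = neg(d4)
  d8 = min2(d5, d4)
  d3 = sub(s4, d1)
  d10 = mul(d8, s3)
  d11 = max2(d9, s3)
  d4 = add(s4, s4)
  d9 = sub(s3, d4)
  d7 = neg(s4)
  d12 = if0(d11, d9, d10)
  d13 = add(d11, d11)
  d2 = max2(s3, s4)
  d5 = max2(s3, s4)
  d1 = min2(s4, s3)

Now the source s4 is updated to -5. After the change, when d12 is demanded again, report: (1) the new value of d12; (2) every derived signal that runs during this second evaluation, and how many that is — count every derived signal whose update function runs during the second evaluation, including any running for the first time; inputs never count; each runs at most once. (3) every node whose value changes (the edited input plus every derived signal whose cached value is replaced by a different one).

First demand of the output computes:
  d4 = add(-9, -9) = -18
  d5 = max2(3, -9) = 3
  d8 = min2(3, -18) = -18
  d9 = sub(3, -18) = 21
  d10 = mul(-18, 3) = -54
  d11 = max2(21, 3) = 21
  d12 = if0(d11=21 -> else branch d10) = -54

After the edit, cleaning proceeds:
  d4: a read changed (s4 -9->-5; s4 -9->-5) — executes, giving -10.
  d5: a read changed (s4 -9->-5) — executes, giving 3 — identical to its old value.
  d8: a read changed (d4 -18->-10) — executes, giving -10.
  d9: a read changed (d4 -18->-10) — executes, giving 13.
  d10: a read changed (d8 -18->-10) — executes, giving -30.
  d11: a read changed (d9 21->13) — executes, giving 13.
  d12: a read changed (d11 21->13; d10 -54->-30) — executes, giving -30.

Demanding d12 again yields -30.
7 derived signals run: d4, d5, d8, d9, d10, d11, d12.
The nodes whose values change: s4, d4, d8, d9, d10, d11, d12.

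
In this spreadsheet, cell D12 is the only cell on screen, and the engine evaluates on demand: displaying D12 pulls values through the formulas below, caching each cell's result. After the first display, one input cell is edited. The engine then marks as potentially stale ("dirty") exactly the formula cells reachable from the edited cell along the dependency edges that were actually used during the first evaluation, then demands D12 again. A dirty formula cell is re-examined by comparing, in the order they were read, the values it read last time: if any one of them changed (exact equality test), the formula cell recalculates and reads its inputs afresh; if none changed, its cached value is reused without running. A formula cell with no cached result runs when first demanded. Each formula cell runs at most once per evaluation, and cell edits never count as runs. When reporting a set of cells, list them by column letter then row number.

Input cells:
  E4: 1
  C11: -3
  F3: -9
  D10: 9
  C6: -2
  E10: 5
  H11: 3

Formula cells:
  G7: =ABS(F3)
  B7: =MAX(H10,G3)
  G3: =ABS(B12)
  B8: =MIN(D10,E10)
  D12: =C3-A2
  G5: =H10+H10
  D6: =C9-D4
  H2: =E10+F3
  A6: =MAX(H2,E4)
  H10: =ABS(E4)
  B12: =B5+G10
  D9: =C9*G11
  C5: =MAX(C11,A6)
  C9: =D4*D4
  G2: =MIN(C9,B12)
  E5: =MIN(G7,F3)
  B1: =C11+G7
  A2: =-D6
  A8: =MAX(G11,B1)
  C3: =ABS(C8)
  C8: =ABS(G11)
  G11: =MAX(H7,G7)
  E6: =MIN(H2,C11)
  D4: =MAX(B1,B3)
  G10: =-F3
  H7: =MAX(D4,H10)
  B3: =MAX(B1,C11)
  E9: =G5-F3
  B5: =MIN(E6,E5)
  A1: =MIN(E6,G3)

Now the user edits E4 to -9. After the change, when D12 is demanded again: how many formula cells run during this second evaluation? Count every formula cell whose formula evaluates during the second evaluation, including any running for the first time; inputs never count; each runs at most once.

Initial pass — values computed on the first demand:
  G7 = ABS(-9) = 9
  B1 = -3 + 9 = 6
  B3 = MAX(6, -3) = 6
  D4 = MAX(6, 6) = 6
  C9 = 6 * 6 = 36
  D6 = 36 - 6 = 30
  A2 = -(30) = -30
  H10 = ABS(1) = 1
  H7 = MAX(6, 1) = 6
  G11 = MAX(6, 9) = 9
  C8 = ABS(9) = 9
  C3 = ABS(9) = 9
  D12 = 9 - -30 = 39

Second demand — change propagation:
  H10: re-runs because E4 1->-9; new result 9.
  H7: re-runs because H10 1->9; new result 9.
  G11: re-runs because H7 6->9; new result 9 (unchanged).
  C8: re-examined; everything it read last time is the same (G11 unchanged) — cache 9 kept, no run.
  C3: re-examined; everything it read last time is the same (C8 unchanged) — cache 9 kept, no run.
  D12: re-examined; everything it read last time is the same (C3 unchanged, A2 unchanged) — cache 39 kept, no run.

The important point: G11 recomputes to an identical value, and the output ends up unchanged.

Run set: G11, H7, H10 (3 run).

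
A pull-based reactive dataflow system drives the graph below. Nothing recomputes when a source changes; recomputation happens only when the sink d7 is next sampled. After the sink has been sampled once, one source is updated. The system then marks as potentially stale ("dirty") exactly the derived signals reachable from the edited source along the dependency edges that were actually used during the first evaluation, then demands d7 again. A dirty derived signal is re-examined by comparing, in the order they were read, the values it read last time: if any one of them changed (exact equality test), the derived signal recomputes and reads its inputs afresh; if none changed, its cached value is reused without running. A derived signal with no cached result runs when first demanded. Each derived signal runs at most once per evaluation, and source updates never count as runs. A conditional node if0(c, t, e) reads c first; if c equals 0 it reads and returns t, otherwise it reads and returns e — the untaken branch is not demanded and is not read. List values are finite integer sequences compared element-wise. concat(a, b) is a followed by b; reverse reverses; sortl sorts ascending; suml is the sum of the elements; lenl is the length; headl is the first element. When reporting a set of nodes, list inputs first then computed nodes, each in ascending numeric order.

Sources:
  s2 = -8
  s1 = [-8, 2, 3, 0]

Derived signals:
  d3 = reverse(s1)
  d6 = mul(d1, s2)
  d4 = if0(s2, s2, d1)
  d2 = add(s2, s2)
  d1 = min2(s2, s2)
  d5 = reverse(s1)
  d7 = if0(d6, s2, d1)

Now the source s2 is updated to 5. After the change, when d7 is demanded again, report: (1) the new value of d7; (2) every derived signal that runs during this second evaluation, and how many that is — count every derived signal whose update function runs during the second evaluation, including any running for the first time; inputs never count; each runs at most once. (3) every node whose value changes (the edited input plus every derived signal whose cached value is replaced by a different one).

New value of d7: 5.
Derived signals that run: d1, d6, d7 — 3 in total.
Values that change: s2, d1, d6, d7.

First evaluation (everything demanded from the output):
  d1 = min2(-8, -8) = -8
  d6 = mul(-8, -8) = 64
  d7 = if0(d6=64 -> else branch d1) = -8

Propagation after the edit:
  d1: runs — s2 -8->5; s2 -8->5; result 5.
  d6: runs — d1 -8->5; s2 -8->5; result 25.
  d7: runs — d6 64->25; d1 -8->5; result 5.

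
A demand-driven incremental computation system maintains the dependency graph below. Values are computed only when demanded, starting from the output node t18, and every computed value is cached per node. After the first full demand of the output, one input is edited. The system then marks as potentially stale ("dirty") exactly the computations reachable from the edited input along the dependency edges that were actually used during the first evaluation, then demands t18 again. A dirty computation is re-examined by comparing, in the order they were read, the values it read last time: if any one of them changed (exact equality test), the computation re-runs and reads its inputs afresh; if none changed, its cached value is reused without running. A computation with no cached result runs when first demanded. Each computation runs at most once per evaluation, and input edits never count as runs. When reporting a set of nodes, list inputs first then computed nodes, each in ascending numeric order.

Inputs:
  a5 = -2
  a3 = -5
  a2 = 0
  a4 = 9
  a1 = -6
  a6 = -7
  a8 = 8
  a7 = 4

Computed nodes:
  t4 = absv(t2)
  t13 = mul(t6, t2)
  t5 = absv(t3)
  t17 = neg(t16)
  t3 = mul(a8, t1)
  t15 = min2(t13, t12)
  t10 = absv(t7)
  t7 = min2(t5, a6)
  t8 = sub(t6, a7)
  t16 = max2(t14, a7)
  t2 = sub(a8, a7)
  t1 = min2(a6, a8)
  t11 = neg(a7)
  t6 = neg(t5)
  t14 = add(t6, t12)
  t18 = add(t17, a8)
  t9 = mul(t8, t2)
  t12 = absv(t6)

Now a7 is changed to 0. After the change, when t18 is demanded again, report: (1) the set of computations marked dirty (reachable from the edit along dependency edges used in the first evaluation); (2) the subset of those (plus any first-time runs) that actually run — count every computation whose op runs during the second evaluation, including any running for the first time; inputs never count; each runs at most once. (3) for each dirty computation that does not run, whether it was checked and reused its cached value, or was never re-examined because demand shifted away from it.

First evaluation (everything demanded from the output):
  t1 = min2(-7, 8) = -7
  t3 = mul(8, -7) = -56
  t5 = absv(-56) = 56
  t6 = neg(56) = -56
  t12 = absv(-56) = 56
  t14 = add(-56, 56) = 0
  t16 = max2(0, 4) = 4
  t17 = neg(4) = -4
  t18 = add(-4, 8) = 4

Propagation after the edit:
  t16: runs — a7 4->0; result 0.
  t17: runs — t16 4->0; result 0.
  t18: runs — t17 -4->0; result 8.

Marked dirty: t16, t17, t18.
Computations that run: t16, t17, t18 — 3 in total.
Every dirty computation ran.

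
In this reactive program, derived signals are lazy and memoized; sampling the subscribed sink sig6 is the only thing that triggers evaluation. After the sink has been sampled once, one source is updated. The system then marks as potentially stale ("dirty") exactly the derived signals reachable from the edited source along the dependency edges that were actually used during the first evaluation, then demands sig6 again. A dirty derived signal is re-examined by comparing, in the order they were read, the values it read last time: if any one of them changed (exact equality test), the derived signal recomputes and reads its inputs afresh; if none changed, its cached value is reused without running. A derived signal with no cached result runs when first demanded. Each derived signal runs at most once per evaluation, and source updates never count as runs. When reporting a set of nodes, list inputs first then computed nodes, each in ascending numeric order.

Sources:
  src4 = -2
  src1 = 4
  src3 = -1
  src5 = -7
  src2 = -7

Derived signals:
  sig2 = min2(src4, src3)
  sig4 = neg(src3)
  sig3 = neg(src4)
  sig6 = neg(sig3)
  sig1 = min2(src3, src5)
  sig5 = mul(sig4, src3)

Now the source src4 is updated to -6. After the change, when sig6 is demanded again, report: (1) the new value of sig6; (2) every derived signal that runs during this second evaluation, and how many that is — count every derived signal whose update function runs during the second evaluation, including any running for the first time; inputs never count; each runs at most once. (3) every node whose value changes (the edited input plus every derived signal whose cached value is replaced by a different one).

Demanding sig6 again yields -6.
2 derived signals run: sig3, sig6.
The nodes whose values change: src4, sig3, sig6.

First demand of the output computes:
  sig3 = neg(-2) = 2
  sig6 = neg(2) = -2

After the edit, cleaning proceeds:
  sig3: a read changed (src4 -2->-6) — executes, giving 6.
  sig6: a read changed (sig3 2->6) — executes, giving -6.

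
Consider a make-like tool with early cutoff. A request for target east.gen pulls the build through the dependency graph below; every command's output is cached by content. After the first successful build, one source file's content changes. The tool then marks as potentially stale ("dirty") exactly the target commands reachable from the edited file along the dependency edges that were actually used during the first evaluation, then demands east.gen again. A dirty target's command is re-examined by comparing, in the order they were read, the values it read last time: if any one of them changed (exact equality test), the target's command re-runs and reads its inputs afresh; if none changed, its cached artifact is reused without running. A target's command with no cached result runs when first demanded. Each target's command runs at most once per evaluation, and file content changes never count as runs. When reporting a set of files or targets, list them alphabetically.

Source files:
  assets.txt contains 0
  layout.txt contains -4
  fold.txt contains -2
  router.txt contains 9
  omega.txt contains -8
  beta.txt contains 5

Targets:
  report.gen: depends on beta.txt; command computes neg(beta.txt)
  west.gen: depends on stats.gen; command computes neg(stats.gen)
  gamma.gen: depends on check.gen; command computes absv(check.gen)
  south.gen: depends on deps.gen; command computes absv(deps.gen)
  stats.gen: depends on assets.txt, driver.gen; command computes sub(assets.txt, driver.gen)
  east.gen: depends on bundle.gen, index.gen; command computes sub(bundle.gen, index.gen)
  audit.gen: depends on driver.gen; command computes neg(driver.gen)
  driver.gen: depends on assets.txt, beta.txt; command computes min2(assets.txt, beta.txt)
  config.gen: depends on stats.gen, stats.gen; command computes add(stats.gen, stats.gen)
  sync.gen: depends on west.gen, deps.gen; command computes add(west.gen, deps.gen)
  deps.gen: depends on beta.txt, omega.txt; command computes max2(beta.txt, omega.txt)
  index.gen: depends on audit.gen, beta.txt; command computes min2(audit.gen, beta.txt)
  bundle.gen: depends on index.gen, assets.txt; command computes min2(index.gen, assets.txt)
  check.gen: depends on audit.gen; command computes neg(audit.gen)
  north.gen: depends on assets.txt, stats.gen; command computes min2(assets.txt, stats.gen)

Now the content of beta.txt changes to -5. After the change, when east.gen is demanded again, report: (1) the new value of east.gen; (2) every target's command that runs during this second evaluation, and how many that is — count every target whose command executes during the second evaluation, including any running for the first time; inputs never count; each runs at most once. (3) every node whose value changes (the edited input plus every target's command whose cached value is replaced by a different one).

First demand of the output computes:
  driver.gen = min2(0, 5) = 0
  audit.gen = neg(0) = 0
  index.gen = min2(0, 5) = 0
  bundle.gen = min2(0, 0) = 0
  east.gen = sub(0, 0) = 0

After the edit, cleaning proceeds:
  driver.gen: a read changed (beta.txt 5->-5) — executes, giving -5.
  audit.gen: a read changed (driver.gen 0->-5) — executes, giving 5.
  index.gen: a read changed (audit.gen 0->5; beta.txt 5->-5) — executes, giving -5.
  bundle.gen: a read changed (index.gen 0->-5) — executes, giving -5.
  east.gen: a read changed (bundle.gen 0->-5; index.gen 0->-5) — executes, giving 0 — identical to its old value.

Demanding east.gen again yields 0.
5 target commands run: audit.gen, bundle.gen, driver.gen, east.gen, index.gen.
The nodes whose values change: audit.gen, beta.txt, bundle.gen, driver.gen, index.gen.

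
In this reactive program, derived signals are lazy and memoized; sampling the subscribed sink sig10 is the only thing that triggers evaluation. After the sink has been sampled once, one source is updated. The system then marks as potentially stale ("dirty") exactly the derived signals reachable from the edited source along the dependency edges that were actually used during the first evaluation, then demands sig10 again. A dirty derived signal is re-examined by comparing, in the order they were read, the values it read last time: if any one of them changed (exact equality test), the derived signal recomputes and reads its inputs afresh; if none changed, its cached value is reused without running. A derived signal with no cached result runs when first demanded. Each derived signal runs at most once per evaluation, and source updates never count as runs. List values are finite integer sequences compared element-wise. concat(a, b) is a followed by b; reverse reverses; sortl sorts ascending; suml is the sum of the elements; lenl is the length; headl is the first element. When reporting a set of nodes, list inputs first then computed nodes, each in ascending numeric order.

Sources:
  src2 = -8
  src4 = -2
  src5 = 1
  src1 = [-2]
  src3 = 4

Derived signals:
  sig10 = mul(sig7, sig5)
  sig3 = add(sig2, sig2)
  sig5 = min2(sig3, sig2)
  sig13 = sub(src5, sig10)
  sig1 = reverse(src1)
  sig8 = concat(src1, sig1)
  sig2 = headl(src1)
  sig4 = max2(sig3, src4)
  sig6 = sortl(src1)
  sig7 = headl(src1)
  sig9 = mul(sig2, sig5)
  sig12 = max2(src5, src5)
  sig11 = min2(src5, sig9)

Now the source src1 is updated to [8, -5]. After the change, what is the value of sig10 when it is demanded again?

Demanding sig10 again yields 64.

First demand of the output computes:
  sig2 = headl([-2]) = -2
  sig3 = add(-2, -2) = -4
  sig5 = min2(-4, -2) = -4
  sig7 = headl([-2]) = -2
  sig10 = mul(-2, -4) = 8

After the edit, cleaning proceeds:
  sig2: a read changed (src1 [-2]->[8, -5]) — executes, giving 8.
  sig3: a read changed (sig2 -2->8; sig2 -2->8) — executes, giving 16.
  sig5: a read changed (sig3 -4->16; sig2 -2->8) — executes, giving 8.
  sig7: a read changed (src1 [-2]->[8, -5]) — executes, giving 8.
  sig10: a read changed (sig7 -2->8; sig5 -4->8) — executes, giving 64.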